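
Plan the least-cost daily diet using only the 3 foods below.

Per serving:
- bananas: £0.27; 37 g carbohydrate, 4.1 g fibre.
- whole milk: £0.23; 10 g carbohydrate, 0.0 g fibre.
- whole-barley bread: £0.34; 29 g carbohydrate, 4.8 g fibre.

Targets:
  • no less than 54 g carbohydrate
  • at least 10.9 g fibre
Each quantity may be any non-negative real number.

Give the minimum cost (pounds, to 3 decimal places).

Let x1 = servings of bananas, x2 = servings of whole milk, x3 = servings of whole-barley bread.
min 0.27x1 + 0.23x2 + 0.34x3 subject to:
  37x1 + 10x2 + 29x3 ≥ 54   (carbohydrate)
  4.1x1 + 4.8x3 ≥ 10.9   (fibre)
  x1, x2, x3 ≥ 0.
The minimum-cost mix takes nothing from whole milk, whole-barley bread — only bananas. The fibre requirement is met with equality.
Solving gives x1 = 2.659.
Cost = 0.27·2.659 = 0.71793.

£0.718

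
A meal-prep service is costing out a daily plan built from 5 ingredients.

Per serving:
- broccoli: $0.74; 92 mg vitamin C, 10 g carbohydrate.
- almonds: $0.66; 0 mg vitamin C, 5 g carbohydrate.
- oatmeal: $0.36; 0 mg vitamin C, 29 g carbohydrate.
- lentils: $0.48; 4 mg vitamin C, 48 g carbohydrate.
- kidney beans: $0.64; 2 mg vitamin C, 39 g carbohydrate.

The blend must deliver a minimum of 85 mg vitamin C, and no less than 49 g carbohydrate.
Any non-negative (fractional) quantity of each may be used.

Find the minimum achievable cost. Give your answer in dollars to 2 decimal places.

Let x1 = servings of broccoli, x2 = servings of almonds, x3 = servings of oatmeal, x4 = servings of lentils, x5 = servings of kidney beans.
min 0.74x1 + 0.66x2 + 0.36x3 + 0.48x4 + 0.64x5 s.t.:
  92x1 + 4x4 + 2x5 ≥ 85   (vitamin C)
  10x1 + 5x2 + 29x3 + 48x4 + 39x5 ≥ 49   (carbohydrate)
  x1, x2, x3, x4, x5 ≥ 0.
The optimal basis is {broccoli, lentils}; almonds, oatmeal, kidney beans drop out. The vitamin C and carbohydrate requirements are met with equality.
Solving gives x1 = 0.8876, x4 = 0.8359.
Objective = 0.74·0.8876 + 0.48·0.8359 = 1.0581.

$1.06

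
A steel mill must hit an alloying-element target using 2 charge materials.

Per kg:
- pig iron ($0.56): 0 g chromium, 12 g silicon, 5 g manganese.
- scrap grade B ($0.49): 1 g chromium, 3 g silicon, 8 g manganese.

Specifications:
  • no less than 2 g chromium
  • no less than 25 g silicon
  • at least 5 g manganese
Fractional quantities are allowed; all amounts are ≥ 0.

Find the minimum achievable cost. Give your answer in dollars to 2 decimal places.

Treat it as an LP. Let x1 = kg of pig iron, x2 = kg of scrap grade B.
min 0.56x1 + 0.49x2 with:
  1x2 ≥ 2   (chromium)
  12x1 + 3x2 ≥ 25   (silicon)
  5x1 + 8x2 ≥ 5   (manganese)
  x1, x2 ≥ 0.
Both inputs are positive at the optimum. The chromium and silicon requirements are met with equality.
So pig iron = 1.583 kg, scrap grade B = 2 kg.
Hence cost = 0.56·1.583 + 0.49·2 = $1.8665.

$1.87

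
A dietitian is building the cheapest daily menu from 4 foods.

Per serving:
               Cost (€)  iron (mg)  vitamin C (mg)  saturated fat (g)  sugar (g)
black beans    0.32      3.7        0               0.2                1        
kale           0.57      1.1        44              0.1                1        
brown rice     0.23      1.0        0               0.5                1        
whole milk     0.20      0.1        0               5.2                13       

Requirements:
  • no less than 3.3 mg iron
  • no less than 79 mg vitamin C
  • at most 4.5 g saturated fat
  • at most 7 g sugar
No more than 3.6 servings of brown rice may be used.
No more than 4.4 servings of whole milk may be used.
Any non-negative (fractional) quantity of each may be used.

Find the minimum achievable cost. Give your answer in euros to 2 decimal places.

€1.14

Treat it as an LP. Let x1 = servings of black beans, x2 = servings of kale, x3 = servings of brown rice, x4 = servings of whole milk.
Minimize 0.32x1 + 0.57x2 + 0.23x3 + 0.2x4 s.t.:
  3.7x1 + 1.1x2 + 1x3 + 0.1x4 ≥ 3.3   (iron)
  44x2 ≥ 79   (vitamin C)
  0.2x1 + 0.1x2 + 0.5x3 + 5.2x4 ≤ 4.5   (saturated fat)
  1x1 + 1x2 + 1x3 + 13x4 ≤ 7   (sugar)
  x3 ≤ 3.6
  x4 ≤ 4.4
  x1, x2, x3, x4 ≥ 0.
The optimal basis is {black beans, kale}; brown rice, whole milk drop out. There the iron and vitamin C constraints are tight.
Optimal quantities: black beans = 0.3581 servings, kale = 1.795 servings.
Total cost: 0.32·0.3581 + 0.57·1.795 = 1.1377.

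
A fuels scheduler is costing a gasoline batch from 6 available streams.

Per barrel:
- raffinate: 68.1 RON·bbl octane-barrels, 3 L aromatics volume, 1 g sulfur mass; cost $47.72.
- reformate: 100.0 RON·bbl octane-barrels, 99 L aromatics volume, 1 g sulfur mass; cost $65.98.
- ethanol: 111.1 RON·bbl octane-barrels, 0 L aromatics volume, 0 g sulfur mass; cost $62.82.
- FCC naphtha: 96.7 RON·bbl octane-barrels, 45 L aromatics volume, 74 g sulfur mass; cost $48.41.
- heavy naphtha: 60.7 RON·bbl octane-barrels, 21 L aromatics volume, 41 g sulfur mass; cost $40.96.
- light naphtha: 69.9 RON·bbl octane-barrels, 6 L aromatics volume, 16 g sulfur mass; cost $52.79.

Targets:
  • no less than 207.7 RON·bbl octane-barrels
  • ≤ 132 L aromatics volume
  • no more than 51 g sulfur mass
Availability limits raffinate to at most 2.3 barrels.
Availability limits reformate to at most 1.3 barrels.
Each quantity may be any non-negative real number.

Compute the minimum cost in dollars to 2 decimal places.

$113.12

Set it up as a linear program. Let x1 = barrels of raffinate, x2 = barrels of reformate, x3 = barrels of ethanol, x4 = barrels of FCC naphtha, x5 = barrels of heavy naphtha, x6 = barrels of light naphtha.
Minimise 47.72x1 + 65.98x2 + 62.82x3 + 48.41x4 + 40.96x5 + 52.79x6 subject to:
  68.1x1 + 100x2 + 111.1x3 + 96.7x4 + 60.7x5 + 69.9x6 ≥ 207.7   (octane-barrels)
  3x1 + 99x2 + 45x4 + 21x5 + 6x6 ≤ 132   (aromatics volume)
  1x1 + 1x2 + 74x4 + 41x5 + 16x6 ≤ 51   (sulfur mass)
  x1 ≤ 2.3
  x2 ≤ 1.3
  x1, x2, x3, x4, x5, x6 ≥ 0.
The cheapest feasible vertex uses only ethanol, FCC naphtha; raffinate, reformate, heavy naphtha, light naphtha are not used. There the octane-barrels and sulfur mass constraints are tight.
So ethanol = 1.2696 barrels, FCC naphtha = 0.68919 barrels.
Hence cost = 62.82·1.2696 + 48.41·0.68919 = $113.1200.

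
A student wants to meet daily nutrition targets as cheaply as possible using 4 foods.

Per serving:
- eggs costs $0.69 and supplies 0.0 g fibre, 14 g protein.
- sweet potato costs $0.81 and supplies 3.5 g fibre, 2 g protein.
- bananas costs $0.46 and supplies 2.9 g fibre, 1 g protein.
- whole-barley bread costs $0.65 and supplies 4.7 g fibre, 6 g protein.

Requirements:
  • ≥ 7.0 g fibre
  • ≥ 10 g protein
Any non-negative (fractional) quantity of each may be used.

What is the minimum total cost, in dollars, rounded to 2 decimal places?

$1.02

Treat it as an LP. Let x1 = servings of eggs, x2 = servings of sweet potato, x3 = servings of bananas, x4 = servings of whole-barley bread.
min 0.69x1 + 0.81x2 + 0.46x3 + 0.65x4 with:
  3.5x2 + 2.9x3 + 4.7x4 ≥ 7   (fibre)
  14x1 + 2x2 + 1x3 + 6x4 ≥ 10   (protein)
  x1, x2, x3, x4 ≥ 0.
The minimum-cost mix takes nothing from sweet potato, bananas — only eggs, whole-barley bread. There the fibre and protein constraints are tight.
Solving gives x1 = 0.07599, x4 = 1.489.
Hence cost = 0.69·0.07599 + 0.65·1.489 = $1.0203.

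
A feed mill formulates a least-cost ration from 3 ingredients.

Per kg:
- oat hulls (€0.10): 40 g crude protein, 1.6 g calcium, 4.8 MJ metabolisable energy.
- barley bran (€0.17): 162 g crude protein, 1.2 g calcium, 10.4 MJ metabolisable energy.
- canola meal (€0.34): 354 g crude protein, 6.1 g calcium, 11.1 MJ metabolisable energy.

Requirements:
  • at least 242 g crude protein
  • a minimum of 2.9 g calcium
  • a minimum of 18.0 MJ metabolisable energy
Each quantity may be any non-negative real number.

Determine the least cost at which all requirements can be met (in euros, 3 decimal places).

€0.311

This is a linear program. Let x1 = kg of oat hulls, x2 = kg of barley bran, x3 = kg of canola meal.
Minimise 0.1x1 + 0.17x2 + 0.34x3 s.t.:
  40x1 + 162x2 + 354x3 ≥ 242   (crude protein)
  1.6x1 + 1.2x2 + 6.1x3 ≥ 2.9   (calcium)
  4.8x1 + 10.4x2 + 11.1x3 ≥ 18   (metabolisable energy)
  x1, x2, x3 ≥ 0.
The optimal basis is {oat hulls, barley bran}; canola meal drops out. The calcium and metabolisable energy requirements are met with equality.
Optimal quantities: oat hulls = 0.7868 kg, barley bran = 1.368 kg.
Total cost: 0.1·0.7868 + 0.17·1.368 = 0.31124.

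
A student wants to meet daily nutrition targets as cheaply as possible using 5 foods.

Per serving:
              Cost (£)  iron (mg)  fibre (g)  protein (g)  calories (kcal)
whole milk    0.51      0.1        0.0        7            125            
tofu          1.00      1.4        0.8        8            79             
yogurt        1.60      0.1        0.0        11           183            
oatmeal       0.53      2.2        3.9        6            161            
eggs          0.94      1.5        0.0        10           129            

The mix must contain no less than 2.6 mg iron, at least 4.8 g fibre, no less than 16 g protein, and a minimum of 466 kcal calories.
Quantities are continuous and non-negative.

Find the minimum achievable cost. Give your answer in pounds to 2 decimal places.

£1.53

Treat it as an LP. Let x1 = servings of whole milk, x2 = servings of tofu, x3 = servings of yogurt, x4 = servings of oatmeal, x5 = servings of eggs.
min 0.51x1 + 1x2 + 1.6x3 + 0.53x4 + 0.94x5 s.t.:
  0.1x1 + 1.4x2 + 0.1x3 + 2.2x4 + 1.5x5 ≥ 2.6   (iron)
  0.8x2 + 3.9x4 ≥ 4.8   (fibre)
  7x1 + 8x2 + 11x3 + 6x4 + 10x5 ≥ 16   (protein)
  125x1 + 79x2 + 183x3 + 161x4 + 129x5 ≥ 466   (calories)
  x1, x2, x3, x4, x5 ≥ 0.
The cheapest feasible vertex uses only oatmeal; whole milk, tofu, yogurt, eggs are not used. The calories requirement is met with equality.
So oatmeal = 2.894 servings.
Cost = 0.53·2.894 = 1.5338.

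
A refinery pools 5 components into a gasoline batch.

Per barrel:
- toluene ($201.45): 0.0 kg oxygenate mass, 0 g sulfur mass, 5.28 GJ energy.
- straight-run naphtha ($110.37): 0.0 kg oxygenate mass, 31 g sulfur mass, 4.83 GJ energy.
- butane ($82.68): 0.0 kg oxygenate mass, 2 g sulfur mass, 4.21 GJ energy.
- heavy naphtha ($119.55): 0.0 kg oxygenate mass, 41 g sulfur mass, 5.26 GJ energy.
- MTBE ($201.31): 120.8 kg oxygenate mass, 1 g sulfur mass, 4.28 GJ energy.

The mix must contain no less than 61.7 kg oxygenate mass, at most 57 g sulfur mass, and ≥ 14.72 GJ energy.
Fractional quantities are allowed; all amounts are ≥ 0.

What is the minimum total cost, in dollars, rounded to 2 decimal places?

$348.97

This is a linear program. Let x1 = barrels of toluene, x2 = barrels of straight-run naphtha, x3 = barrels of butane, x4 = barrels of heavy naphtha, x5 = barrels of MTBE.
Minimise 201.45x1 + 110.37x2 + 82.68x3 + 119.55x4 + 201.31x5 s.t.:
  120.8x5 ≥ 61.7   (oxygenate mass)
  31x2 + 2x3 + 41x4 + 1x5 ≤ 57   (sulfur mass)
  5.28x1 + 4.83x2 + 4.21x3 + 5.26x4 + 4.28x5 ≥ 14.72   (energy)
  x1, x2, x3, x4, x5 ≥ 0.
The cheapest feasible vertex uses only butane, MTBE; toluene, straight-run naphtha, heavy naphtha are not used. There the oxygenate mass and energy constraints are tight.
That vertex is x3 = 2.977, x5 = 0.5108.
Hence cost = 82.68·2.977 + 201.31·0.5108 = $348.9675.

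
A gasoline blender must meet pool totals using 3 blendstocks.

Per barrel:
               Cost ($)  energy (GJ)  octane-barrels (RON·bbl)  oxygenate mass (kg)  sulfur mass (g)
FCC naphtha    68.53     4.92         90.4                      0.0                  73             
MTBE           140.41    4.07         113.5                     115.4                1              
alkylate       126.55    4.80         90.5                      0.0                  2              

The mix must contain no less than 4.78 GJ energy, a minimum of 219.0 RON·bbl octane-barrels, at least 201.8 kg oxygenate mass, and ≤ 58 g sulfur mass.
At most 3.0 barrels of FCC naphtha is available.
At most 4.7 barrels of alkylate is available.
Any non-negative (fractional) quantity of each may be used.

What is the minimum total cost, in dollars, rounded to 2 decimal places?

Treat it as an LP. Let x1 = barrels of FCC naphtha, x2 = barrels of MTBE, x3 = barrels of alkylate.
Minimise 68.53x1 + 140.41x2 + 126.55x3 s.t.:
  4.92x1 + 4.07x2 + 4.8x3 ≥ 4.78   (energy)
  90.4x1 + 113.5x2 + 90.5x3 ≥ 219   (octane-barrels)
  115.4x2 ≥ 201.8   (oxygenate mass)
  73x1 + 1x2 + 2x3 ≤ 58   (sulfur mass)
  x1 ≤ 3
  x3 ≤ 4.7
  x1, x2, x3 ≥ 0.
At the optimum only FCC naphtha, MTBE are positive (alkylate = 0). There the octane-barrels and oxygenate mass constraints are tight.
That vertex is x1 = 0.22702, x2 = 1.7487.
Objective = 68.53·0.22702 + 140.41·1.7487 = 261.0926.

$261.09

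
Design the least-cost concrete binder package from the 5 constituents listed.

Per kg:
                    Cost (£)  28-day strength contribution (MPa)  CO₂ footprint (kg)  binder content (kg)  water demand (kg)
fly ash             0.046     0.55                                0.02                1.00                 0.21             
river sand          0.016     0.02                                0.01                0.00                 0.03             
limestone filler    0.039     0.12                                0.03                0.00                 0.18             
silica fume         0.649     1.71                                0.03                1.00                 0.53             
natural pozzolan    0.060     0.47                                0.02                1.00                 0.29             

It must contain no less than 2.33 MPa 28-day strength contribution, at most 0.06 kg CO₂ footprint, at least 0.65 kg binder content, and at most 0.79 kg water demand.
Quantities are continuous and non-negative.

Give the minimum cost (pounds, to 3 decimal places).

Set it up as a linear program. Let x1 = kg of fly ash, x2 = kg of river sand, x3 = kg of limestone filler, x4 = kg of silica fume, x5 = kg of natural pozzolan.
min 0.046x1 + 0.016x2 + 0.039x3 + 0.649x4 + 0.06x5 with:
  0.55x1 + 0.02x2 + 0.12x3 + 1.71x4 + 0.47x5 ≥ 2.33   (28-day strength contribution)
  0.02x1 + 0.01x2 + 0.03x3 + 0.03x4 + 0.02x5 ≤ 0.06   (CO₂ footprint)
  1x1 + 1x4 + 1x5 ≥ 0.65   (binder content)
  0.21x1 + 0.03x2 + 0.18x3 + 0.53x4 + 0.29x5 ≤ 0.79   (water demand)
  x1, x2, x3, x4, x5 ≥ 0.
The optimal basis is {fly ash, silica fume}; river sand, limestone filler, natural pozzolan drop out. The 28-day strength contribution and water demand requirements are met with equality.
That vertex is x1 = 1.716, x4 = 0.8107.
Hence cost = 0.046·1.716 + 0.649·0.8107 = £0.60508.

£0.605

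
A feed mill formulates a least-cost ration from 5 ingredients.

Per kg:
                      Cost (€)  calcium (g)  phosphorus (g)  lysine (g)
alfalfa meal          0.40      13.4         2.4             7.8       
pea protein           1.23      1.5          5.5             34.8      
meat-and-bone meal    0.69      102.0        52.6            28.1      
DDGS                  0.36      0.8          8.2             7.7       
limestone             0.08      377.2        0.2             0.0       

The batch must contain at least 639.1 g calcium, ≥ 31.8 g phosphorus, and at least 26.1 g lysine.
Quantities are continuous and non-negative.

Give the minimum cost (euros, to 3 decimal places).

€0.756

This is a linear program. Let x1 = kg of alfalfa meal, x2 = kg of pea protein, x3 = kg of meat-and-bone meal, x4 = kg of DDGS, x5 = kg of limestone.
Minimise 0.4x1 + 1.23x2 + 0.69x3 + 0.36x4 + 0.08x5 subject to:
  13.4x1 + 1.5x2 + 102x3 + 0.8x4 + 377.2x5 ≥ 639.1   (calcium)
  2.4x1 + 5.5x2 + 52.6x3 + 8.2x4 + 0.2x5 ≥ 31.8   (phosphorus)
  7.8x1 + 34.8x2 + 28.1x3 + 7.7x4 ≥ 26.1   (lysine)
  x1, x2, x3, x4, x5 ≥ 0.
The optimal basis is {meat-and-bone meal, limestone}; alfalfa meal, pea protein, DDGS drop out. The calcium and lysine requirements are met with equality.
So meat-and-bone meal = 0.9288 kg, limestone = 1.443 kg.
Objective = 0.69·0.9288 + 0.08·1.443 = 0.75631.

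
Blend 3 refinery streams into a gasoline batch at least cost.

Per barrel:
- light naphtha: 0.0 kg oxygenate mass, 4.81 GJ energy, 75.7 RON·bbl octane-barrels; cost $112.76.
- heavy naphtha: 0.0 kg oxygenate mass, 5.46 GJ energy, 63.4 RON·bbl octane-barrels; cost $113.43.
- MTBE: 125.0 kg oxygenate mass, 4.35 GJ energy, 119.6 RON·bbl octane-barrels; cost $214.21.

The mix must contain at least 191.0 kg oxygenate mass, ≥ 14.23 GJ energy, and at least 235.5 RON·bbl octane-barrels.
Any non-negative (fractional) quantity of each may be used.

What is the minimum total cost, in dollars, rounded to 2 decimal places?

This is a linear program. Let x1 = barrels of light naphtha, x2 = barrels of heavy naphtha, x3 = barrels of MTBE.
Minimize 112.76x1 + 113.43x2 + 214.21x3 subject to:
  125x3 ≥ 191   (oxygenate mass)
  4.81x1 + 5.46x2 + 4.35x3 ≥ 14.23   (energy)
  75.7x1 + 63.4x2 + 119.6x3 ≥ 235.5   (octane-barrels)
  x1, x2, x3 ≥ 0.
The minimum-cost mix takes nothing from light naphtha — only heavy naphtha, MTBE. The oxygenate mass and energy requirements are met with equality.
That vertex is x2 = 1.38886, x3 = 1.528.
Hence cost = 113.43·1.38886 + 214.21·1.528 = $484.8513.

$484.85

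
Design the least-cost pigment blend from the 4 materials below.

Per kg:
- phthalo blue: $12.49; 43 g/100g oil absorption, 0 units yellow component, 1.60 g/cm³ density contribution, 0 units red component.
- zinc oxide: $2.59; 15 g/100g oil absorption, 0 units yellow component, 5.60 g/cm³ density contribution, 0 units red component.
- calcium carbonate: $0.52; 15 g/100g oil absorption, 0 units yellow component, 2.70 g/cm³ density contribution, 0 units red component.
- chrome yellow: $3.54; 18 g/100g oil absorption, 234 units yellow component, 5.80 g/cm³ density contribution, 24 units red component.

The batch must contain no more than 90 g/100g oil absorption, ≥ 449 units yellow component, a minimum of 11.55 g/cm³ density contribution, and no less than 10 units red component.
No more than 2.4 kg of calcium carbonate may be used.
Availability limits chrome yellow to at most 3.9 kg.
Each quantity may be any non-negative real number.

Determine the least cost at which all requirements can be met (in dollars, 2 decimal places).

This is a linear program. Let x1 = kg of phthalo blue, x2 = kg of zinc oxide, x3 = kg of calcium carbonate, x4 = kg of chrome yellow.
Minimize 12.49x1 + 2.59x2 + 0.52x3 + 3.54x4 s.t.:
  43x1 + 15x2 + 15x3 + 18x4 ≤ 90   (oil absorption)
  234x4 ≥ 449   (yellow component)
  1.6x1 + 5.6x2 + 2.7x3 + 5.8x4 ≥ 11.55   (density contribution)
  24x4 ≥ 10   (red component)
  x3 ≤ 2.4
  x4 ≤ 3.9
  x1, x2, x3, x4 ≥ 0.
At the optimum only calcium carbonate, chrome yellow are positive (phthalo blue, zinc oxide = 0). There the yellow component and density contribution constraints are tight.
That vertex is x3 = 0.1559, x4 = 1.919.
Cost = 0.52·0.1559 + 3.54·1.919 = 6.8743.

$6.87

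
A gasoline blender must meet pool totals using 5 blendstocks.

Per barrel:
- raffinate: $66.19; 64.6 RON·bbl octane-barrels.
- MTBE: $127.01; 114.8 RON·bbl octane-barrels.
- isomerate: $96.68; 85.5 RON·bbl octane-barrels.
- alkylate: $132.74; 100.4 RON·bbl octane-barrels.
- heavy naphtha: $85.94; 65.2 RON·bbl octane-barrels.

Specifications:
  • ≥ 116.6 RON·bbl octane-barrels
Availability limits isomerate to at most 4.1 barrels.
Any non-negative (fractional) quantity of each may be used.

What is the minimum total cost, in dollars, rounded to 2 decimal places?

$119.47

Treat it as an LP. Let x1 = barrels of raffinate, x2 = barrels of MTBE, x3 = barrels of isomerate, x4 = barrels of alkylate, x5 = barrels of heavy naphtha.
Minimise 66.19x1 + 127.01x2 + 96.68x3 + 132.74x4 + 85.94x5 subject to:
  64.6x1 + 114.8x2 + 85.5x3 + 100.4x4 + 65.2x5 ≥ 116.6   (octane-barrels)
  x3 ≤ 4.1
  x1, x2, x3, x4, x5 ≥ 0.
The minimum-cost mix takes nothing from MTBE, isomerate, alkylate, heavy naphtha — only raffinate. Binding constraint: octane-barrels.
Solving gives x1 = 1.805.
Total cost: 66.19·1.805 = 119.4730.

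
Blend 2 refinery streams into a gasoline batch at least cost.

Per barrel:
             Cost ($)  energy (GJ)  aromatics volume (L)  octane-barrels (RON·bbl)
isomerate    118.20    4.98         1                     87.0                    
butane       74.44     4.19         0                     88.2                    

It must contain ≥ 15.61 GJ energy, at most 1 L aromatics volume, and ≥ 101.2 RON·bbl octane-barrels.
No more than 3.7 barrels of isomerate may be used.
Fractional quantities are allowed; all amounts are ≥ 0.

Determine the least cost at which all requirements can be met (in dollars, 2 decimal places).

Let x1 = barrels of isomerate, x2 = barrels of butane.
Minimise 118.2x1 + 74.44x2 subject to:
  4.98x1 + 4.19x2 ≥ 15.61   (energy)
  1x1 ≤ 1   (aromatics volume)
  87x1 + 88.2x2 ≥ 101.2   (octane-barrels)
  x1 ≤ 3.7
  x1, x2 ≥ 0.
The cheapest feasible vertex uses only butane; isomerate is not used. The energy requirement is met with equality.
Optimal quantities: butane = 3.7255 barrels.
Objective = 74.44·3.7255 = 277.3262.

$277.33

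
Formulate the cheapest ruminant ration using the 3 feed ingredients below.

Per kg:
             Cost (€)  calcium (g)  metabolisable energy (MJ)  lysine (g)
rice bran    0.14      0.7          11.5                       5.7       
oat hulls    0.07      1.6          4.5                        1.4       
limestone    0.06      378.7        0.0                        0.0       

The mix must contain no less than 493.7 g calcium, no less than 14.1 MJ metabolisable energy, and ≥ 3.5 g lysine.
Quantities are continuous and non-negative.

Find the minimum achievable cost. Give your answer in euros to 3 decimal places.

€0.250

Let x1 = kg of rice bran, x2 = kg of oat hulls, x3 = kg of limestone.
min 0.14x1 + 0.07x2 + 0.06x3 subject to:
  0.7x1 + 1.6x2 + 378.7x3 ≥ 493.7   (calcium)
  11.5x1 + 4.5x2 ≥ 14.1   (metabolisable energy)
  5.7x1 + 1.4x2 ≥ 3.5   (lysine)
  x1, x2, x3 ≥ 0.
The cheapest feasible vertex uses only rice bran, limestone; oat hulls is not used. Binding constraints: calcium and metabolisable energy.
That vertex is x1 = 1.226, x3 = 1.301.
Objective = 0.14·1.226 + 0.06·1.301 = 0.24970.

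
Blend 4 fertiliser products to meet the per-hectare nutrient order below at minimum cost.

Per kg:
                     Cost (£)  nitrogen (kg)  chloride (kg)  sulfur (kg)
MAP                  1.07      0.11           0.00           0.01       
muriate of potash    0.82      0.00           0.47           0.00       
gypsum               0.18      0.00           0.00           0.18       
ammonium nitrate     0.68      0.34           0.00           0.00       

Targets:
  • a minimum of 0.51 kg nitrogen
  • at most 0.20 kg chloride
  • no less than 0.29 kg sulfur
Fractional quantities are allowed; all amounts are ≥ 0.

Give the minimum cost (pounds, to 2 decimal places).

£1.31

Set it up as a linear program. Let x1 = kg of MAP, x2 = kg of muriate of potash, x3 = kg of gypsum, x4 = kg of ammonium nitrate.
Minimize 1.07x1 + 0.82x2 + 0.18x3 + 0.68x4 s.t.:
  0.11x1 + 0.34x4 ≥ 0.51   (nitrogen)
  0.47x2 ≤ 0.2   (chloride)
  0.01x1 + 0.18x3 ≥ 0.29   (sulfur)
  x1, x2, x3, x4 ≥ 0.
The optimal basis is {gypsum, ammonium nitrate}; MAP, muriate of potash drop out. Binding constraints: nitrogen and sulfur.
That vertex is x3 = 1.611, x4 = 1.5.
Total cost: 0.18·1.611 + 0.68·1.5 = 1.3100.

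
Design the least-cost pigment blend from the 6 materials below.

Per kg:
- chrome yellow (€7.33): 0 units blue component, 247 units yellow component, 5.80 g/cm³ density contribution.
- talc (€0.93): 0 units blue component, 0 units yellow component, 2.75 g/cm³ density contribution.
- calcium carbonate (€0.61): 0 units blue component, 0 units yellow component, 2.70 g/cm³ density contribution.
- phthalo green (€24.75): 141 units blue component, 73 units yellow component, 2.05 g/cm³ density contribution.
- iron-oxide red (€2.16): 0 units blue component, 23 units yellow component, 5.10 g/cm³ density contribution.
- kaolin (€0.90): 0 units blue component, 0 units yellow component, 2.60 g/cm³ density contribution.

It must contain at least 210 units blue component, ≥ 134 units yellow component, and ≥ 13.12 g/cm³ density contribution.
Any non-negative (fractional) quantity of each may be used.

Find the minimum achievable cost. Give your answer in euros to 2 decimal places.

€39.75

Set it up as a linear program. Let x1 = kg of chrome yellow, x2 = kg of talc, x3 = kg of calcium carbonate, x4 = kg of phthalo green, x5 = kg of iron-oxide red, x6 = kg of kaolin.
min 7.33x1 + 0.93x2 + 0.61x3 + 24.75x4 + 2.16x5 + 0.9x6 subject to:
  141x4 ≥ 210   (blue component)
  247x1 + 73x4 + 23x5 ≥ 134   (yellow component)
  5.8x1 + 2.75x2 + 2.7x3 + 2.05x4 + 5.1x5 + 2.6x6 ≥ 13.12   (density contribution)
  x1, x2, x3, x4, x5, x6 ≥ 0.
The minimum-cost mix takes nothing from talc, iron-oxide red, kaolin — only chrome yellow, calcium carbonate, phthalo green. The blue component, yellow component, density contribution requirements are met with equality.
So chrome yellow = 0.10233 kg, calcium carbonate = 3.5086 kg, phthalo green = 1.4894 kg.
Hence cost = 7.33·0.10233 + 0.61·3.5086 + 24.75·1.4894 = €39.7530.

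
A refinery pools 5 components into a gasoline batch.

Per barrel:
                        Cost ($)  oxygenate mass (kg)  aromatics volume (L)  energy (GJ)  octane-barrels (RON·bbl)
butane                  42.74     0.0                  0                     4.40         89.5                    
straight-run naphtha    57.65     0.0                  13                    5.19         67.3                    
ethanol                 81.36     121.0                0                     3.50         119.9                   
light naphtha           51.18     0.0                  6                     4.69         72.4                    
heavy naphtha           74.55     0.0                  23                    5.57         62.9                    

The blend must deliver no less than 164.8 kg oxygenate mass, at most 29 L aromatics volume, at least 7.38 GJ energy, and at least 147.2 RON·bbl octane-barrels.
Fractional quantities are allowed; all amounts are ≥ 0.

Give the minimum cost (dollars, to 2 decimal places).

$136.19

This is a linear program. Let x1 = barrels of butane, x2 = barrels of straight-run naphtha, x3 = barrels of ethanol, x4 = barrels of light naphtha, x5 = barrels of heavy naphtha.
Minimize 42.74x1 + 57.65x2 + 81.36x3 + 51.18x4 + 74.55x5 s.t.:
  121x3 ≥ 164.8   (oxygenate mass)
  13x2 + 6x4 + 23x5 ≤ 29   (aromatics volume)
  4.4x1 + 5.19x2 + 3.5x3 + 4.69x4 + 5.57x5 ≥ 7.38   (energy)
  89.5x1 + 67.3x2 + 119.9x3 + 72.4x4 + 62.9x5 ≥ 147.2   (octane-barrels)
  x1, x2, x3, x4, x5 ≥ 0.
The cheapest feasible vertex uses only butane, ethanol; straight-run naphtha, light naphtha, heavy naphtha are not used. The oxygenate mass and energy requirements are met with equality.
That vertex is x1 = 0.59388, x3 = 1.362.
Cost = 42.74·0.59388 + 81.36·1.362 = 136.1948.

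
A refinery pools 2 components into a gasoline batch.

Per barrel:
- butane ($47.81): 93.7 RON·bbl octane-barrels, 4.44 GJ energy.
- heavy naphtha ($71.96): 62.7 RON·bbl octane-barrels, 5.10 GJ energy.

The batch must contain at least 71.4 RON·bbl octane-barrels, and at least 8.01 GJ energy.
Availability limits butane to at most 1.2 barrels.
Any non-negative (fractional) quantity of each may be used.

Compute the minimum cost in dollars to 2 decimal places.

Set it up as a linear program. Let x1 = barrels of butane, x2 = barrels of heavy naphtha.
min 47.81x1 + 71.96x2 subject to:
  93.7x1 + 62.7x2 ≥ 71.4   (octane-barrels)
  4.44x1 + 5.1x2 ≥ 8.01   (energy)
  x1 ≤ 1.2
  x1, x2 ≥ 0.
Both inputs are positive at the optimum. Binding constraints: energy and the butane cap.
Optimal quantities: butane = 1.2 barrels, heavy naphtha = 0.52588 barrels.
Objective = 47.81·1.2 + 71.96·0.52588 = 95.2143.

$95.21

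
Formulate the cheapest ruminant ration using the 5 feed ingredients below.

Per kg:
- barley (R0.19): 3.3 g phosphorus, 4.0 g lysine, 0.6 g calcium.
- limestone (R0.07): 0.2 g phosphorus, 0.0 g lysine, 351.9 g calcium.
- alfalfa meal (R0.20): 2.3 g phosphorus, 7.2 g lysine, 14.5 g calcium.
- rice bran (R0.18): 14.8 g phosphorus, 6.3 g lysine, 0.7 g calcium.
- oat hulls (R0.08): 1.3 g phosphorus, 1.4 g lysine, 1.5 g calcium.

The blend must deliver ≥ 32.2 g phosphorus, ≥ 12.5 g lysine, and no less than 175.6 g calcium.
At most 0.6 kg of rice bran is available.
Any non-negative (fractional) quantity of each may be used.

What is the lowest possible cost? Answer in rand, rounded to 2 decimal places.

Let x1 = kg of barley, x2 = kg of limestone, x3 = kg of alfalfa meal, x4 = kg of rice bran, x5 = kg of oat hulls.
min 0.19x1 + 0.07x2 + 0.2x3 + 0.18x4 + 0.08x5 s.t.:
  3.3x1 + 0.2x2 + 2.3x3 + 14.8x4 + 1.3x5 ≥ 32.2   (phosphorus)
  4x1 + 7.2x3 + 6.3x4 + 1.4x5 ≥ 12.5   (lysine)
  0.6x1 + 351.9x2 + 14.5x3 + 0.7x4 + 1.5x5 ≥ 175.6   (calcium)
  x4 ≤ 0.6
  x1, x2, x3, x4, x5 ≥ 0.
At the optimum only barley, limestone, rice bran are positive (alfalfa meal, oat hulls = 0). There the phosphorus, calcium, the rice bran cap constraints are tight.
That vertex is x1 = 7.037, x2 = 0.4858, x4 = 0.6.
Hence cost = 0.19·7.037 + 0.07·0.4858 + 0.18·0.6 = R1.4790.

R1.48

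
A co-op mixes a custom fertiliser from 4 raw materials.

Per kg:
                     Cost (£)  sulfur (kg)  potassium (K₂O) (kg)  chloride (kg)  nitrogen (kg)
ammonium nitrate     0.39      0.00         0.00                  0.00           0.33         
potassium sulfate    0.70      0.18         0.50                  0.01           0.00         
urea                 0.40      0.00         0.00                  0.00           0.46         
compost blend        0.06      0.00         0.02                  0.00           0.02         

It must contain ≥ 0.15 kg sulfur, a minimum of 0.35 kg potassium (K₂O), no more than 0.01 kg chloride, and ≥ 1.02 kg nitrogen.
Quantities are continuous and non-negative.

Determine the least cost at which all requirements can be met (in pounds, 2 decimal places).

£1.47

Let x1 = kg of ammonium nitrate, x2 = kg of potassium sulfate, x3 = kg of urea, x4 = kg of compost blend.
min 0.39x1 + 0.7x2 + 0.4x3 + 0.06x4 subject to:
  0.18x2 ≥ 0.15   (sulfur)
  0.5x2 + 0.02x4 ≥ 0.35   (potassium (K₂O))
  0.01x2 ≤ 0.01   (chloride)
  0.33x1 + 0.46x3 + 0.02x4 ≥ 1.02   (nitrogen)
  x1, x2, x3, x4 ≥ 0.
The cheapest feasible vertex uses only potassium sulfate, urea; ammonium nitrate, compost blend are not used. The sulfur and nitrogen requirements are met with equality.
So potassium sulfate = 0.8333 kg, urea = 2.217 kg.
Hence cost = 0.7·0.8333 + 0.4·2.217 = £1.4701.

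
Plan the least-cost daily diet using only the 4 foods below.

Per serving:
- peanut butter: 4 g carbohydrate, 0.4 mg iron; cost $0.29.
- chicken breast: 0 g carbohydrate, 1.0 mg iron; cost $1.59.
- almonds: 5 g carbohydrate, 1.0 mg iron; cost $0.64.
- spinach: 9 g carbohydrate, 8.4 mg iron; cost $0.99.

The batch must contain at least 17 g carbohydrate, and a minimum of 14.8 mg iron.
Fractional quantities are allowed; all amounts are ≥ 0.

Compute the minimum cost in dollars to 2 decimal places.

Treat it as an LP. Let x1 = servings of peanut butter, x2 = servings of chicken breast, x3 = servings of almonds, x4 = servings of spinach.
Minimize 0.29x1 + 1.59x2 + 0.64x3 + 0.99x4 s.t.:
  4x1 + 5x3 + 9x4 ≥ 17   (carbohydrate)
  0.4x1 + 1x2 + 1x3 + 8.4x4 ≥ 14.8   (iron)
  x1, x2, x3, x4 ≥ 0.
The minimum-cost mix takes nothing from chicken breast, almonds — only peanut butter, spinach. Binding constraints: carbohydrate and iron.
Optimal quantities: peanut butter = 0.32 servings, spinach = 1.747 servings.
Cost = 0.29·0.32 + 0.99·1.747 = 1.8223.

$1.82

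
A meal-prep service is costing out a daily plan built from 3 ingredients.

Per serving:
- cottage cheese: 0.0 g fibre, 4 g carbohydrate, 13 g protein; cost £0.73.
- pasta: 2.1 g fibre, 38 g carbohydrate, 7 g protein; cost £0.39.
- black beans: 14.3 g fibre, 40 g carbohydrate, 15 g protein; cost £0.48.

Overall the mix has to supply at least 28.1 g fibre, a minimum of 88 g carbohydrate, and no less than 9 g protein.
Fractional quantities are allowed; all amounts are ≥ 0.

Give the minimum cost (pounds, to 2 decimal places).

Treat it as an LP. Let x1 = servings of cottage cheese, x2 = servings of pasta, x3 = servings of black beans.
Minimise 0.73x1 + 0.39x2 + 0.48x3 subject to:
  2.1x2 + 14.3x3 ≥ 28.1   (fibre)
  4x1 + 38x2 + 40x3 ≥ 88   (carbohydrate)
  13x1 + 7x2 + 15x3 ≥ 9   (protein)
  x1, x2, x3 ≥ 0.
At the optimum only pasta, black beans are positive (cottage cheese = 0). The fibre and carbohydrate requirements are met with equality.
That vertex is x2 = 0.2926, x3 = 1.922.
Objective = 0.39·0.2926 + 0.48·1.922 = 1.0367.

£1.04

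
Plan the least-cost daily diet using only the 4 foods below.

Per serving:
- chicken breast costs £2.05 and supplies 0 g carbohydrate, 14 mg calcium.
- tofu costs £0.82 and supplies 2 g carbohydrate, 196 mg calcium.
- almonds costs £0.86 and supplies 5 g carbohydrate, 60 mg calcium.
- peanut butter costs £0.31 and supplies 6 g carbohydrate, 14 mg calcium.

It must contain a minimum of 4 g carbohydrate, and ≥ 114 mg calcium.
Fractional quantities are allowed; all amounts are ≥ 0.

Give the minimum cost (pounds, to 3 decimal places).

Treat it as an LP. Let x1 = servings of chicken breast, x2 = servings of tofu, x3 = servings of almonds, x4 = servings of peanut butter.
Minimize 2.05x1 + 0.82x2 + 0.86x3 + 0.31x4 subject to:
  2x2 + 5x3 + 6x4 ≥ 4   (carbohydrate)
  14x1 + 196x2 + 60x3 + 14x4 ≥ 114   (calcium)
  x1, x2, x3, x4 ≥ 0.
The cheapest feasible vertex uses only tofu, peanut butter; chicken breast, almonds are not used. Binding constraints: carbohydrate and calcium.
Solving gives x2 = 0.547, x4 = 0.4843.
Cost = 0.82·0.547 + 0.31·0.4843 = 0.59867.

£0.599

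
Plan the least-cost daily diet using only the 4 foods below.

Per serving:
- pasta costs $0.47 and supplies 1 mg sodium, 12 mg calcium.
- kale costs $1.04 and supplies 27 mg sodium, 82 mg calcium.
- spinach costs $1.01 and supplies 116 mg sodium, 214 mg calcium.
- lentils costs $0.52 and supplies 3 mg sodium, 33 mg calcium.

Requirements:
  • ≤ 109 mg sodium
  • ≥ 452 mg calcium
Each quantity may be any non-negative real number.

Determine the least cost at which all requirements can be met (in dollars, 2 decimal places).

$5.46

Let x1 = servings of pasta, x2 = servings of kale, x3 = servings of spinach, x4 = servings of lentils.
min 0.47x1 + 1.04x2 + 1.01x3 + 0.52x4 subject to:
  1x1 + 27x2 + 116x3 + 3x4 ≤ 109   (sodium)
  12x1 + 82x2 + 214x3 + 33x4 ≥ 452   (calcium)
  x1, x2, x3, x4 ≥ 0.
The optimal basis is {spinach, lentils}; pasta, kale drop out. The sodium and calcium requirements are met with equality.
Optimal quantities: spinach = 0.7034 servings, lentils = 9.136 servings.
Hence cost = 1.01·0.7034 + 0.52·9.136 = $5.4612.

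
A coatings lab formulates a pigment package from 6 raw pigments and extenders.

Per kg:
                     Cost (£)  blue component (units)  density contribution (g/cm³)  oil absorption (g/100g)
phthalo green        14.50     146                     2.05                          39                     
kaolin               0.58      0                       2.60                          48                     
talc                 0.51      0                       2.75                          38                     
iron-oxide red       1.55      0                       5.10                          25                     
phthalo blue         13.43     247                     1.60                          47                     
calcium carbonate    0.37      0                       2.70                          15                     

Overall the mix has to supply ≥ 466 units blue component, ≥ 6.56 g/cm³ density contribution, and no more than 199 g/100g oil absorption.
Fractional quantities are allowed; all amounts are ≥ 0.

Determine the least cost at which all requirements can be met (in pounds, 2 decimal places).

Let x1 = kg of phthalo green, x2 = kg of kaolin, x3 = kg of talc, x4 = kg of iron-oxide red, x5 = kg of phthalo blue, x6 = kg of calcium carbonate.
Minimise 14.5x1 + 0.58x2 + 0.51x3 + 1.55x4 + 13.43x5 + 0.37x6 with:
  146x1 + 247x5 ≥ 466   (blue component)
  2.05x1 + 2.6x2 + 2.75x3 + 5.1x4 + 1.6x5 + 2.7x6 ≥ 6.56   (density contribution)
  39x1 + 48x2 + 38x3 + 25x4 + 47x5 + 15x6 ≤ 199   (oil absorption)
  x1, x2, x3, x4, x5, x6 ≥ 0.
The minimum-cost mix takes nothing from phthalo green, kaolin, talc, iron-oxide red — only phthalo blue, calcium carbonate. There the blue component and density contribution constraints are tight.
So phthalo blue = 1.8866 kg, calcium carbonate = 1.3116 kg.
Objective = 13.43·1.8866 + 0.37·1.3116 = 25.8223.

£25.82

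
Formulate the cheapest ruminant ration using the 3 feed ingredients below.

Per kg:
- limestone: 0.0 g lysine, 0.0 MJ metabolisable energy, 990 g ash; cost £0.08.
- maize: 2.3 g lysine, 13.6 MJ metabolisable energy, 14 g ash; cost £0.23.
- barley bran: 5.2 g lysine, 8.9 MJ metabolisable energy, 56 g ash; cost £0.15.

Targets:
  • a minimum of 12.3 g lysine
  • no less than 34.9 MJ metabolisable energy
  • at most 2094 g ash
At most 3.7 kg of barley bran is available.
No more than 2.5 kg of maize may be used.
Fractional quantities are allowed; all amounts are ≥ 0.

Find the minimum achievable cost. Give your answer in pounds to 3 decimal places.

Let x1 = kg of limestone, x2 = kg of maize, x3 = kg of barley bran.
Minimise 0.08x1 + 0.23x2 + 0.15x3 subject to:
  2.3x2 + 5.2x3 ≥ 12.3   (lysine)
  13.6x2 + 8.9x3 ≥ 34.9   (metabolisable energy)
  990x1 + 14x2 + 56x3 ≤ 2094   (ash)
  x3 ≤ 3.7
  x2 ≤ 2.5
  x1, x2, x3 ≥ 0.
The optimal basis is {maize, barley bran}; limestone drops out. Binding constraints: metabolisable energy and the barley bran cap.
Optimal quantities: maize = 0.1449 kg, barley bran = 3.7 kg.
Cost = 0.23·0.1449 + 0.15·3.7 = 0.58833.

£0.588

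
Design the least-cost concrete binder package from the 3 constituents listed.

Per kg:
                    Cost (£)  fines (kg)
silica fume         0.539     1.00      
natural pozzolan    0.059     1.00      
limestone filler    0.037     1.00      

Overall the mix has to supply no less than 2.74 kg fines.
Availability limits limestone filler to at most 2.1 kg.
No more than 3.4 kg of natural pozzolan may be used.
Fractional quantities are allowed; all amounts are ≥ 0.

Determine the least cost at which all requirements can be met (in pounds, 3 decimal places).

Treat it as an LP. Let x1 = kg of silica fume, x2 = kg of natural pozzolan, x3 = kg of limestone filler.
min 0.539x1 + 0.059x2 + 0.037x3 s.t.:
  1x1 + 1x2 + 1x3 ≥ 2.74   (fines)
  x3 ≤ 2.1
  x2 ≤ 3.4
  x1, x2, x3 ≥ 0.
The cheapest feasible vertex uses only natural pozzolan, limestone filler; silica fume is not used. There the fines and the limestone filler cap constraints are tight.
That vertex is x2 = 0.64, x3 = 2.1.
Cost = 0.059·0.64 + 0.037·2.1 = 0.11546.

£0.115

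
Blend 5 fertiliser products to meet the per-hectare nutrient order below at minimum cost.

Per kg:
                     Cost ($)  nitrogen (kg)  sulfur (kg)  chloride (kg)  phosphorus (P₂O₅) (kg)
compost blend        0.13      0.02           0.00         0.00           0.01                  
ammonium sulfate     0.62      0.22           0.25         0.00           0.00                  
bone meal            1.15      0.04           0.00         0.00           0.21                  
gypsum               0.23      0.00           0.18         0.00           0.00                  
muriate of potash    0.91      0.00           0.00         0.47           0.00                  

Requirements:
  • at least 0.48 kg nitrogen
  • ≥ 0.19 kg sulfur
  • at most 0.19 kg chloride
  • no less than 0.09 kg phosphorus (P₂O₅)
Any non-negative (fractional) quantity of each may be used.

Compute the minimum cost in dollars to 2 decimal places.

$1.80

Treat it as an LP. Let x1 = kg of compost blend, x2 = kg of ammonium sulfate, x3 = kg of bone meal, x4 = kg of gypsum, x5 = kg of muriate of potash.
min 0.13x1 + 0.62x2 + 1.15x3 + 0.23x4 + 0.91x5 with:
  0.02x1 + 0.22x2 + 0.04x3 ≥ 0.48   (nitrogen)
  0.25x2 + 0.18x4 ≥ 0.19   (sulfur)
  0.47x5 ≤ 0.19   (chloride)
  0.01x1 + 0.21x3 ≥ 0.09   (phosphorus (P₂O₅))
  x1, x2, x3, x4, x5 ≥ 0.
The optimal basis is {ammonium sulfate, bone meal}; compost blend, gypsum, muriate of potash drop out. Binding constraints: nitrogen and phosphorus (P₂O₅).
Solving gives x2 = 2.104, x3 = 0.4286.
Objective = 0.62·2.104 + 1.15·0.4286 = 1.7974.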